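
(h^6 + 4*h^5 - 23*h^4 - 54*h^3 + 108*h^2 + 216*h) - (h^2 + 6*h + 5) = h^6 + 4*h^5 - 23*h^4 - 54*h^3 + 107*h^2 + 210*h - 5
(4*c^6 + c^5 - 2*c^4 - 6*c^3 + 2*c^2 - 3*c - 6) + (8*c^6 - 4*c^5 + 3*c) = 12*c^6 - 3*c^5 - 2*c^4 - 6*c^3 + 2*c^2 - 6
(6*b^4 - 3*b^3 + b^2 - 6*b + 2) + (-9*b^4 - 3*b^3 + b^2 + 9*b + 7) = -3*b^4 - 6*b^3 + 2*b^2 + 3*b + 9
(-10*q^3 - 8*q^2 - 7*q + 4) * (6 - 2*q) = 20*q^4 - 44*q^3 - 34*q^2 - 50*q + 24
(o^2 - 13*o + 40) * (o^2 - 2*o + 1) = o^4 - 15*o^3 + 67*o^2 - 93*o + 40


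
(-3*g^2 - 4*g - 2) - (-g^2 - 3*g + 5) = -2*g^2 - g - 7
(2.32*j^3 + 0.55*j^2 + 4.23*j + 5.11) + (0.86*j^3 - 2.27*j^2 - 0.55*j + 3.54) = 3.18*j^3 - 1.72*j^2 + 3.68*j + 8.65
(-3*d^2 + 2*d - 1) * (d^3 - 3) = -3*d^5 + 2*d^4 - d^3 + 9*d^2 - 6*d + 3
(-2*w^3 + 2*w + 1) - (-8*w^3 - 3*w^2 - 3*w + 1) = 6*w^3 + 3*w^2 + 5*w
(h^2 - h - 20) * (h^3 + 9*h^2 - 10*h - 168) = h^5 + 8*h^4 - 39*h^3 - 338*h^2 + 368*h + 3360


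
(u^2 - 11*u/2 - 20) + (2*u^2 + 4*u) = 3*u^2 - 3*u/2 - 20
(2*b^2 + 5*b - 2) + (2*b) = 2*b^2 + 7*b - 2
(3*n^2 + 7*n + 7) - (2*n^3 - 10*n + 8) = -2*n^3 + 3*n^2 + 17*n - 1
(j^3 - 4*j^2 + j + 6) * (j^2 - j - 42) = j^5 - 5*j^4 - 37*j^3 + 173*j^2 - 48*j - 252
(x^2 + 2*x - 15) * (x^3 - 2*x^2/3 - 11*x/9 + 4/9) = x^5 + 4*x^4/3 - 158*x^3/9 + 8*x^2 + 173*x/9 - 20/3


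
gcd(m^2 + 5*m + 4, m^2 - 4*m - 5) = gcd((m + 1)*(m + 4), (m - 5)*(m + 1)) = m + 1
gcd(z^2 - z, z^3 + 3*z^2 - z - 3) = z - 1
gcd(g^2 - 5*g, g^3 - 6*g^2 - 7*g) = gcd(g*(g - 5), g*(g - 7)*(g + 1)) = g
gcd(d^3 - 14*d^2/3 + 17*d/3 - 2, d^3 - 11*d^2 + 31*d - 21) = d^2 - 4*d + 3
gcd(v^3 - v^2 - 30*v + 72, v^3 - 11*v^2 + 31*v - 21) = v - 3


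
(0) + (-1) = -1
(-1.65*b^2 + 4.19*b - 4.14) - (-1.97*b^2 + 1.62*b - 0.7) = 0.32*b^2 + 2.57*b - 3.44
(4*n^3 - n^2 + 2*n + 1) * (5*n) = 20*n^4 - 5*n^3 + 10*n^2 + 5*n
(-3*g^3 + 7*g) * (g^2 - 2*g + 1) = -3*g^5 + 6*g^4 + 4*g^3 - 14*g^2 + 7*g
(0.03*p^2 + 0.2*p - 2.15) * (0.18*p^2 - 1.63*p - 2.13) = 0.0054*p^4 - 0.0129*p^3 - 0.7769*p^2 + 3.0785*p + 4.5795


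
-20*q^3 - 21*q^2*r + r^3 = (-5*q + r)*(q + r)*(4*q + r)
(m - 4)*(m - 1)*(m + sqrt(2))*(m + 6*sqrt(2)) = m^4 - 5*m^3 + 7*sqrt(2)*m^3 - 35*sqrt(2)*m^2 + 16*m^2 - 60*m + 28*sqrt(2)*m + 48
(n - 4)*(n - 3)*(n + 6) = n^3 - n^2 - 30*n + 72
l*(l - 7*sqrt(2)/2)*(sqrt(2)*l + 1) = sqrt(2)*l^3 - 6*l^2 - 7*sqrt(2)*l/2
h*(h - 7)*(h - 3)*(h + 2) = h^4 - 8*h^3 + h^2 + 42*h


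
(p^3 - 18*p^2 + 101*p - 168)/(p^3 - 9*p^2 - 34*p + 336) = (p - 3)/(p + 6)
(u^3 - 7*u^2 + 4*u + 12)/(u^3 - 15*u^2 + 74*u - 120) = (u^2 - u - 2)/(u^2 - 9*u + 20)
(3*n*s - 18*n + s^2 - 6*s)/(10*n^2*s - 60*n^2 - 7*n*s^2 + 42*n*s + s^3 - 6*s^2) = (3*n + s)/(10*n^2 - 7*n*s + s^2)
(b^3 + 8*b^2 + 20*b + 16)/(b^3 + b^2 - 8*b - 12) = (b + 4)/(b - 3)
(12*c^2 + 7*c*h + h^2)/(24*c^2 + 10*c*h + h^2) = (3*c + h)/(6*c + h)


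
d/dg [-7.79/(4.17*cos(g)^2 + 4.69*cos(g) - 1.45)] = -(64.9686*cos(g) + 36.5351)*sin(g)/(4.17*cos(g)^2 + 4.69*cos(g) - 1.45)^2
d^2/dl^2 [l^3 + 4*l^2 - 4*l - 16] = 6*l + 8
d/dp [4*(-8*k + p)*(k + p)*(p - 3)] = -32*k^2 - 56*k*p + 84*k + 12*p^2 - 24*p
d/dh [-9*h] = -9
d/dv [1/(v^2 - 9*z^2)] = -2*v/(v^2 - 9*z^2)^2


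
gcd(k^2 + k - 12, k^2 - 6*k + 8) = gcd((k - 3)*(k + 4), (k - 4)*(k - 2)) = 1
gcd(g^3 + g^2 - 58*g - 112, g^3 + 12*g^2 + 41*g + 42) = g^2 + 9*g + 14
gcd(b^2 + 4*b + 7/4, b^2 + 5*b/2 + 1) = b + 1/2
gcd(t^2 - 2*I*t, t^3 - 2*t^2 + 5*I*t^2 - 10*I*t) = t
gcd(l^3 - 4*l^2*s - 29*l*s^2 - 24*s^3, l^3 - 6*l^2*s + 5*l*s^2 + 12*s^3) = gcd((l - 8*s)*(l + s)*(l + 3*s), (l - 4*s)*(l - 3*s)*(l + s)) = l + s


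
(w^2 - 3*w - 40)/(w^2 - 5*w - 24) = (w + 5)/(w + 3)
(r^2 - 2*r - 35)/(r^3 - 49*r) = (r + 5)/(r*(r + 7))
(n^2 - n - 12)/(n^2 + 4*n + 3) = (n - 4)/(n + 1)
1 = 1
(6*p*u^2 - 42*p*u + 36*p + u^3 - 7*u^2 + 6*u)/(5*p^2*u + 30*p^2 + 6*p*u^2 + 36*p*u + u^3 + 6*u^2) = (6*p*u^2 - 42*p*u + 36*p + u^3 - 7*u^2 + 6*u)/(5*p^2*u + 30*p^2 + 6*p*u^2 + 36*p*u + u^3 + 6*u^2)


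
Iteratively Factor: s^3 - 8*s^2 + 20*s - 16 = (s - 2)*(s^2 - 6*s + 8) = (s - 4)*(s - 2)*(s - 2)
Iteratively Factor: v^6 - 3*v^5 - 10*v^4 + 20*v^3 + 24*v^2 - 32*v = (v)*(v^5 - 3*v^4 - 10*v^3 + 20*v^2 + 24*v - 32) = v*(v + 2)*(v^4 - 5*v^3 + 20*v - 16) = v*(v + 2)^2*(v^3 - 7*v^2 + 14*v - 8) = v*(v - 1)*(v + 2)^2*(v^2 - 6*v + 8) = v*(v - 2)*(v - 1)*(v + 2)^2*(v - 4)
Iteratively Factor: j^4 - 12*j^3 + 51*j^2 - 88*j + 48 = (j - 1)*(j^3 - 11*j^2 + 40*j - 48) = (j - 4)*(j - 1)*(j^2 - 7*j + 12) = (j - 4)*(j - 3)*(j - 1)*(j - 4)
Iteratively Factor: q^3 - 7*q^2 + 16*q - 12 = (q - 2)*(q^2 - 5*q + 6) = (q - 3)*(q - 2)*(q - 2)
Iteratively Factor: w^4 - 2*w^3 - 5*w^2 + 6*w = (w - 1)*(w^3 - w^2 - 6*w) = (w - 1)*(w + 2)*(w^2 - 3*w) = (w - 3)*(w - 1)*(w + 2)*(w)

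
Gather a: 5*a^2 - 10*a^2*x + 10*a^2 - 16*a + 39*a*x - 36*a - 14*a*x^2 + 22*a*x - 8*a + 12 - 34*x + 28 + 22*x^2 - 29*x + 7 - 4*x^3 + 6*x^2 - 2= a^2*(15 - 10*x) + a*(-14*x^2 + 61*x - 60) - 4*x^3 + 28*x^2 - 63*x + 45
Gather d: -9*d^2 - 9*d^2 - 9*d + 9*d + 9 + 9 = 18 - 18*d^2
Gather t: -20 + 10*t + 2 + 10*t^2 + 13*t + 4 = 10*t^2 + 23*t - 14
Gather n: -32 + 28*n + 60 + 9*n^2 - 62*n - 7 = 9*n^2 - 34*n + 21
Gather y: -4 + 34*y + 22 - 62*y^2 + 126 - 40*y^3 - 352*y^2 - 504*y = -40*y^3 - 414*y^2 - 470*y + 144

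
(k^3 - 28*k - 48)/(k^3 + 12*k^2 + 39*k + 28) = (k^2 - 4*k - 12)/(k^2 + 8*k + 7)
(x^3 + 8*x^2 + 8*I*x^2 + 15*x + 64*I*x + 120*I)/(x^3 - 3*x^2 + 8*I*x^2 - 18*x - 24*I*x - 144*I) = (x + 5)/(x - 6)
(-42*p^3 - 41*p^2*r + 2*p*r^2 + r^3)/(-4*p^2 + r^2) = (42*p^3 + 41*p^2*r - 2*p*r^2 - r^3)/(4*p^2 - r^2)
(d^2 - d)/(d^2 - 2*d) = (d - 1)/(d - 2)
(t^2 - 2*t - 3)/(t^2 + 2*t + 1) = (t - 3)/(t + 1)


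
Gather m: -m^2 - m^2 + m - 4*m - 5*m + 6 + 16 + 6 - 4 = -2*m^2 - 8*m + 24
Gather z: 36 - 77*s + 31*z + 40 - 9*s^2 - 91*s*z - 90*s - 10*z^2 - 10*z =-9*s^2 - 167*s - 10*z^2 + z*(21 - 91*s) + 76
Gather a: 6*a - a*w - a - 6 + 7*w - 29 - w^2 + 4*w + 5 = a*(5 - w) - w^2 + 11*w - 30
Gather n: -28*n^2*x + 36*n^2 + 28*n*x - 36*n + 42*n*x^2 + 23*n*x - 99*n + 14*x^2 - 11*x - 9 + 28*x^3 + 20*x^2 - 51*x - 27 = n^2*(36 - 28*x) + n*(42*x^2 + 51*x - 135) + 28*x^3 + 34*x^2 - 62*x - 36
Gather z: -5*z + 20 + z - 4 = 16 - 4*z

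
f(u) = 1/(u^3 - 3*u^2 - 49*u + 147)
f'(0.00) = 0.00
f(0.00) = 0.01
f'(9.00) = 0.00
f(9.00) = 0.01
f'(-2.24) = 0.00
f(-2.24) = 0.00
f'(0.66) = 0.00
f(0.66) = 0.01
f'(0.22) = 0.00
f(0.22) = 0.01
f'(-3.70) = -0.00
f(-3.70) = 0.00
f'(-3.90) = -0.00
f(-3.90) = 0.00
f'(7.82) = -0.03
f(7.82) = 0.02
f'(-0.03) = 0.00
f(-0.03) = 0.01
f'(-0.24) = 0.00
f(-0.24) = 0.01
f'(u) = (-3*u^2 + 6*u + 49)/(u^3 - 3*u^2 - 49*u + 147)^2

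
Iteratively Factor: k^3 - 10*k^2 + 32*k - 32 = (k - 2)*(k^2 - 8*k + 16) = (k - 4)*(k - 2)*(k - 4)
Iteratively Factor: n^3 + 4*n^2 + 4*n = (n + 2)*(n^2 + 2*n) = (n + 2)^2*(n)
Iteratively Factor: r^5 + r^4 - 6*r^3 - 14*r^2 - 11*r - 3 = (r - 3)*(r^4 + 4*r^3 + 6*r^2 + 4*r + 1) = (r - 3)*(r + 1)*(r^3 + 3*r^2 + 3*r + 1) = (r - 3)*(r + 1)^2*(r^2 + 2*r + 1) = (r - 3)*(r + 1)^3*(r + 1)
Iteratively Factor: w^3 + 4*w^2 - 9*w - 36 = (w - 3)*(w^2 + 7*w + 12) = (w - 3)*(w + 3)*(w + 4)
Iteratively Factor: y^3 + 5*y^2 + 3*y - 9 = (y - 1)*(y^2 + 6*y + 9) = (y - 1)*(y + 3)*(y + 3)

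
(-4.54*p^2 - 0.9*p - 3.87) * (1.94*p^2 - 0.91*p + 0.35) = -8.8076*p^4 + 2.3854*p^3 - 8.2778*p^2 + 3.2067*p - 1.3545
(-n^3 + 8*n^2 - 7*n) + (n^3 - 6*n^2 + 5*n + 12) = 2*n^2 - 2*n + 12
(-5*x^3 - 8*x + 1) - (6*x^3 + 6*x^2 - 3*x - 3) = -11*x^3 - 6*x^2 - 5*x + 4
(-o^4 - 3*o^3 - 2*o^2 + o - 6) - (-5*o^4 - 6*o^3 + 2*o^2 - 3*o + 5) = 4*o^4 + 3*o^3 - 4*o^2 + 4*o - 11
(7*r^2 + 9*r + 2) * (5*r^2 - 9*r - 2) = 35*r^4 - 18*r^3 - 85*r^2 - 36*r - 4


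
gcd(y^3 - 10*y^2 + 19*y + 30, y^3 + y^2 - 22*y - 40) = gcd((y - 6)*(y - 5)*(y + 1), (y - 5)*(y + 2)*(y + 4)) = y - 5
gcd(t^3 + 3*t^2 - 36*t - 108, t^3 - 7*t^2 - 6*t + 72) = t^2 - 3*t - 18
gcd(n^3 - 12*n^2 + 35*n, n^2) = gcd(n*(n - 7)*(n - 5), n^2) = n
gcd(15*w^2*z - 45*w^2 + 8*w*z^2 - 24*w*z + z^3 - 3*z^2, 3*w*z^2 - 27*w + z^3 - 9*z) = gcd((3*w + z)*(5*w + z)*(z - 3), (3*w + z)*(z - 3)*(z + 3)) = 3*w*z - 9*w + z^2 - 3*z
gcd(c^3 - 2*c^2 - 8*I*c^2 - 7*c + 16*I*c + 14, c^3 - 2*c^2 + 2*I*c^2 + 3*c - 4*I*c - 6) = c^2 + c*(-2 - I) + 2*I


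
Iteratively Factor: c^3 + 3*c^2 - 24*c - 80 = (c + 4)*(c^2 - c - 20) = (c + 4)^2*(c - 5)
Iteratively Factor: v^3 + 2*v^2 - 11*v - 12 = (v + 1)*(v^2 + v - 12) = (v + 1)*(v + 4)*(v - 3)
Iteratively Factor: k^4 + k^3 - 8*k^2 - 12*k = (k)*(k^3 + k^2 - 8*k - 12) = k*(k + 2)*(k^2 - k - 6) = k*(k + 2)^2*(k - 3)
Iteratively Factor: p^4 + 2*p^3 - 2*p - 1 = (p - 1)*(p^3 + 3*p^2 + 3*p + 1) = (p - 1)*(p + 1)*(p^2 + 2*p + 1) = (p - 1)*(p + 1)^2*(p + 1)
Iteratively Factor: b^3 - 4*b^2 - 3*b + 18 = (b + 2)*(b^2 - 6*b + 9) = (b - 3)*(b + 2)*(b - 3)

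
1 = 1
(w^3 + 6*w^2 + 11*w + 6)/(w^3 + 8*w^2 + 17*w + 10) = (w + 3)/(w + 5)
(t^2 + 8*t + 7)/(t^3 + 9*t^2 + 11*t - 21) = (t + 1)/(t^2 + 2*t - 3)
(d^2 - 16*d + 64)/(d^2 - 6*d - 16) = (d - 8)/(d + 2)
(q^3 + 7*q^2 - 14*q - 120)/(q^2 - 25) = (q^2 + 2*q - 24)/(q - 5)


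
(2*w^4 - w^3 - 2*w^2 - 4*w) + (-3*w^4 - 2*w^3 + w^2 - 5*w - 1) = -w^4 - 3*w^3 - w^2 - 9*w - 1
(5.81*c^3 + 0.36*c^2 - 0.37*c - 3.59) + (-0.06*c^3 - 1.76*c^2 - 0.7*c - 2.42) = 5.75*c^3 - 1.4*c^2 - 1.07*c - 6.01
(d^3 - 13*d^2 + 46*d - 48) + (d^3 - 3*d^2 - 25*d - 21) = 2*d^3 - 16*d^2 + 21*d - 69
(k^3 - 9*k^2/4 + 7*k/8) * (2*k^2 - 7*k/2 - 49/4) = 2*k^5 - 8*k^4 - 21*k^3/8 + 49*k^2/2 - 343*k/32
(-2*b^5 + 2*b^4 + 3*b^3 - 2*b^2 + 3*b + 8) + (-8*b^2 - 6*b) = -2*b^5 + 2*b^4 + 3*b^3 - 10*b^2 - 3*b + 8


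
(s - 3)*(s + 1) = s^2 - 2*s - 3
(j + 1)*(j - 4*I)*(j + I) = j^3 + j^2 - 3*I*j^2 + 4*j - 3*I*j + 4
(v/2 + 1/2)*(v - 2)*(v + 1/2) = v^3/2 - v^2/4 - 5*v/4 - 1/2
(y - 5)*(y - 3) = y^2 - 8*y + 15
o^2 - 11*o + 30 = (o - 6)*(o - 5)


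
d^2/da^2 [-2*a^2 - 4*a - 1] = -4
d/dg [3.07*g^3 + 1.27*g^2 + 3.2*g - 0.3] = 9.21*g^2 + 2.54*g + 3.2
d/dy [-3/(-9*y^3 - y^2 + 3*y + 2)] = 3*(-27*y^2 - 2*y + 3)/(9*y^3 + y^2 - 3*y - 2)^2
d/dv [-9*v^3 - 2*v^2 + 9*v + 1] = -27*v^2 - 4*v + 9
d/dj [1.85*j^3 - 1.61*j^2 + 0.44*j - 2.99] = 5.55*j^2 - 3.22*j + 0.44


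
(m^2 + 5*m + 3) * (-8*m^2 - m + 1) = -8*m^4 - 41*m^3 - 28*m^2 + 2*m + 3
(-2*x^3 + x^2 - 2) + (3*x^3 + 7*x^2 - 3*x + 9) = x^3 + 8*x^2 - 3*x + 7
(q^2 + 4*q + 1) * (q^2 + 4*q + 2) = q^4 + 8*q^3 + 19*q^2 + 12*q + 2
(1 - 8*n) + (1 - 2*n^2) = -2*n^2 - 8*n + 2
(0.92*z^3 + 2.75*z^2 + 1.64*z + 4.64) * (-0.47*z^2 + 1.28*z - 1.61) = -0.4324*z^5 - 0.1149*z^4 + 1.268*z^3 - 4.5091*z^2 + 3.2988*z - 7.4704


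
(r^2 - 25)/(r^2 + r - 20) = (r - 5)/(r - 4)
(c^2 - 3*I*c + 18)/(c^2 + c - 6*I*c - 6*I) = (c + 3*I)/(c + 1)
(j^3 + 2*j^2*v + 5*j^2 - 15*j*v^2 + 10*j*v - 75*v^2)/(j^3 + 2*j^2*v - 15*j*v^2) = (j + 5)/j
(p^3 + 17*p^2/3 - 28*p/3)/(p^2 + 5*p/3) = (3*p^2 + 17*p - 28)/(3*p + 5)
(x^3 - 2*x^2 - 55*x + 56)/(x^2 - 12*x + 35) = (x^3 - 2*x^2 - 55*x + 56)/(x^2 - 12*x + 35)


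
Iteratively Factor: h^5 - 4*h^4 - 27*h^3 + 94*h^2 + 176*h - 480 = (h + 4)*(h^4 - 8*h^3 + 5*h^2 + 74*h - 120) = (h + 3)*(h + 4)*(h^3 - 11*h^2 + 38*h - 40) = (h - 4)*(h + 3)*(h + 4)*(h^2 - 7*h + 10) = (h - 4)*(h - 2)*(h + 3)*(h + 4)*(h - 5)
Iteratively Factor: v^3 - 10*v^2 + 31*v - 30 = (v - 2)*(v^2 - 8*v + 15) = (v - 5)*(v - 2)*(v - 3)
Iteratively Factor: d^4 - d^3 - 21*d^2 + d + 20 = (d + 1)*(d^3 - 2*d^2 - 19*d + 20) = (d - 5)*(d + 1)*(d^2 + 3*d - 4) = (d - 5)*(d - 1)*(d + 1)*(d + 4)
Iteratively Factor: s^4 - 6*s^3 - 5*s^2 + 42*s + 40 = (s + 2)*(s^3 - 8*s^2 + 11*s + 20) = (s - 4)*(s + 2)*(s^2 - 4*s - 5) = (s - 5)*(s - 4)*(s + 2)*(s + 1)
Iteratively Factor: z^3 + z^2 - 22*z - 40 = (z + 2)*(z^2 - z - 20) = (z - 5)*(z + 2)*(z + 4)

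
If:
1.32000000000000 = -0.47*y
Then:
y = -2.81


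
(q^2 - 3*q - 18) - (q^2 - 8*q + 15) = 5*q - 33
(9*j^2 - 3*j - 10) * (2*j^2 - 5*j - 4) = 18*j^4 - 51*j^3 - 41*j^2 + 62*j + 40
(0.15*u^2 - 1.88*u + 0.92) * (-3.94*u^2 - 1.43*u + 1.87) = -0.591*u^4 + 7.1927*u^3 - 0.6559*u^2 - 4.8312*u + 1.7204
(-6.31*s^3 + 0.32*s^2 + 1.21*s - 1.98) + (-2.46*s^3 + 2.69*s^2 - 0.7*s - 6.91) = -8.77*s^3 + 3.01*s^2 + 0.51*s - 8.89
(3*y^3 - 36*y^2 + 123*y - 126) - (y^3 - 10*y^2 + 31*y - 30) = 2*y^3 - 26*y^2 + 92*y - 96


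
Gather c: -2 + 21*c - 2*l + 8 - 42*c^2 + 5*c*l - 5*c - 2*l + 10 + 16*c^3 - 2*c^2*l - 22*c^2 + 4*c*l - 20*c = 16*c^3 + c^2*(-2*l - 64) + c*(9*l - 4) - 4*l + 16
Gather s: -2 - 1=-3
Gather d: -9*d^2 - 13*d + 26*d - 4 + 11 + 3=-9*d^2 + 13*d + 10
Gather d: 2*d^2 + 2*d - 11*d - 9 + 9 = 2*d^2 - 9*d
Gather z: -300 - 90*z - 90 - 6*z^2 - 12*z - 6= -6*z^2 - 102*z - 396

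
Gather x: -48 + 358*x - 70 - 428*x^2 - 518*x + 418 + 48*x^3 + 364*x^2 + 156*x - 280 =48*x^3 - 64*x^2 - 4*x + 20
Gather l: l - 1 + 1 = l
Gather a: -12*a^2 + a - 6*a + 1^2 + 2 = -12*a^2 - 5*a + 3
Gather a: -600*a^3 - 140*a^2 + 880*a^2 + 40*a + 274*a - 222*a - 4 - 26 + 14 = -600*a^3 + 740*a^2 + 92*a - 16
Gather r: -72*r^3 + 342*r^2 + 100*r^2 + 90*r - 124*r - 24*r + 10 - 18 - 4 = -72*r^3 + 442*r^2 - 58*r - 12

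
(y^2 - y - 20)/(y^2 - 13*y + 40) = (y + 4)/(y - 8)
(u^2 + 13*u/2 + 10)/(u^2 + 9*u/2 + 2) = (2*u + 5)/(2*u + 1)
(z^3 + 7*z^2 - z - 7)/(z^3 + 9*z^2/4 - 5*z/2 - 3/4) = 4*(z^2 + 8*z + 7)/(4*z^2 + 13*z + 3)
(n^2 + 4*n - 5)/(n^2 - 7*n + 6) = (n + 5)/(n - 6)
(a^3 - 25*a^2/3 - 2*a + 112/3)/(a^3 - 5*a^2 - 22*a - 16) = (a - 7/3)/(a + 1)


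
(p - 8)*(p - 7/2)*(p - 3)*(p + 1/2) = p^4 - 14*p^3 + 221*p^2/4 - 211*p/4 - 42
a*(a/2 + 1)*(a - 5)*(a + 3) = a^4/2 - 19*a^2/2 - 15*a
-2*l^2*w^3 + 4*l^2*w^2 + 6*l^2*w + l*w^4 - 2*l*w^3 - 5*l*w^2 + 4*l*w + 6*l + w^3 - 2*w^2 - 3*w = (-2*l + w)*(w - 3)*(w + 1)*(l*w + 1)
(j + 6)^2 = j^2 + 12*j + 36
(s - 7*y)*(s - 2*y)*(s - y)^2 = s^4 - 11*s^3*y + 33*s^2*y^2 - 37*s*y^3 + 14*y^4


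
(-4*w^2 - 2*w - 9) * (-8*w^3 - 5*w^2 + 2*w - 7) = 32*w^5 + 36*w^4 + 74*w^3 + 69*w^2 - 4*w + 63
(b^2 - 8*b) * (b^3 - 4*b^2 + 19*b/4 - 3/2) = b^5 - 12*b^4 + 147*b^3/4 - 79*b^2/2 + 12*b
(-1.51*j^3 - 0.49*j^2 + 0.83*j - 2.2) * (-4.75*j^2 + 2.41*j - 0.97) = 7.1725*j^5 - 1.3116*j^4 - 3.6587*j^3 + 12.9256*j^2 - 6.1071*j + 2.134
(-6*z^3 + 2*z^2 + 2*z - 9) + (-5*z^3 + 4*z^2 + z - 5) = -11*z^3 + 6*z^2 + 3*z - 14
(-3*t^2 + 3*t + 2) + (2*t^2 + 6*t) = -t^2 + 9*t + 2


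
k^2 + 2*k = k*(k + 2)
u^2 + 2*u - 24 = (u - 4)*(u + 6)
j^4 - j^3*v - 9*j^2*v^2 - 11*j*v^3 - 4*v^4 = (j - 4*v)*(j + v)^3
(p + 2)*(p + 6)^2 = p^3 + 14*p^2 + 60*p + 72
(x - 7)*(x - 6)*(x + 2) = x^3 - 11*x^2 + 16*x + 84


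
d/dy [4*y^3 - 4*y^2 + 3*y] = 12*y^2 - 8*y + 3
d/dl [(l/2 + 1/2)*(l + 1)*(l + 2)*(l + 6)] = 2*l^3 + 15*l^2 + 29*l + 16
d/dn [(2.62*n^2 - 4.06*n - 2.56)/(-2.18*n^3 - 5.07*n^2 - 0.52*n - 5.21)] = (5.7116*n^4 - 17.7016*n^3 - 38.689*n^2 - 53.2588*n + 19.8214)/(4.7524*n^6 + 22.1052*n^5 + 27.9721*n^4 + 27.9884*n^3 + 53.0998*n^2 + 5.4184*n + 27.1441)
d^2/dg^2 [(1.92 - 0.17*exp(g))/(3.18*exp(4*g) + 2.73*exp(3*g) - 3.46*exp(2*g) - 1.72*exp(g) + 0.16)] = (-15.471972*exp(8*g) + 294.41871*exp(7*g) + 382.043604*exp(6*g) - 128.26953*exp(5*g) - 192.318932*exp(4*g) + 60.25748*exp(3*g) + 26.166336*exp(2*g) + 9.884992*exp(g) + 0.524032)*exp(g)/(32.157432*exp(12*g) + 82.820556*exp(11*g) - 33.866046*exp(10*g) - 212.059431*exp(9*g) - 47.890134*exp(8*g) + 181.47348*exp(7*g) + 77.29676*exp(6*g) - 51.862944*exp(5*g) - 29.225376*exp(4*g) + 0.834368*exp(3*g) + 1.154304*exp(2*g) - 0.132096*exp(g) + 0.004096)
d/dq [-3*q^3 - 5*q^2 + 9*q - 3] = -9*q^2 - 10*q + 9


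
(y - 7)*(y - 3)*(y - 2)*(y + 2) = y^4 - 10*y^3 + 17*y^2 + 40*y - 84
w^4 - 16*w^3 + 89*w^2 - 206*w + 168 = (w - 7)*(w - 4)*(w - 3)*(w - 2)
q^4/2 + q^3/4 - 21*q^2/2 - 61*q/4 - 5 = (q/2 + 1/2)*(q - 5)*(q + 1/2)*(q + 4)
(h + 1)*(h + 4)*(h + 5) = h^3 + 10*h^2 + 29*h + 20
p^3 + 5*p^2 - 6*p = p*(p - 1)*(p + 6)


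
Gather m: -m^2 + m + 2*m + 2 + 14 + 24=-m^2 + 3*m + 40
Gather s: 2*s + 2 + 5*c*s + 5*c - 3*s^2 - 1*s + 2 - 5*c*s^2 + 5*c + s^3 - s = 5*c*s + 10*c + s^3 + s^2*(-5*c - 3) + 4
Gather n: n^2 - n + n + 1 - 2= n^2 - 1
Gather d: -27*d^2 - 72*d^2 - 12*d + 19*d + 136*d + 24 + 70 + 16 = -99*d^2 + 143*d + 110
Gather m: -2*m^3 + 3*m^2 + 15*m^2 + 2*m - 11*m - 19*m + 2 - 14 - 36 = -2*m^3 + 18*m^2 - 28*m - 48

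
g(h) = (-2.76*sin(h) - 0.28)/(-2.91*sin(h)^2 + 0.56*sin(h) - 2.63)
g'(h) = (5.82*sin(h)*cos(h) - 0.56*cos(h))*(-2.76*sin(h) - 0.28)/(-2.91*sin(h)^2 + 0.56*sin(h) - 2.63)^2 - 2.76*cos(h)/(-2.91*sin(h)^2 + 0.56*sin(h) - 2.63) = (-8.0316*sin(h)^2 - 1.6296*sin(h) + 7.4156)*cos(h)/(8.4681*sin(h)^4 - 3.2592*sin(h)^3 + 15.6202*sin(h)^2 - 2.9456*sin(h) + 6.9169)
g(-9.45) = 0.13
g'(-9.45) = -1.08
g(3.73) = -0.33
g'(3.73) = -0.33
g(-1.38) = -0.41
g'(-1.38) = 0.01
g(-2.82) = -0.19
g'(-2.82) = -0.70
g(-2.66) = -0.28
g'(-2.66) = -0.46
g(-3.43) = 0.39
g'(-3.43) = -0.83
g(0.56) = 0.55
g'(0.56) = 0.36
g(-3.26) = 0.23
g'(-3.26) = -1.04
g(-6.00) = 0.39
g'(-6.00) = 0.83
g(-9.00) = -0.26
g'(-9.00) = -0.54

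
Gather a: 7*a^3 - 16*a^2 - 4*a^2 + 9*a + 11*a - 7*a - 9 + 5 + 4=7*a^3 - 20*a^2 + 13*a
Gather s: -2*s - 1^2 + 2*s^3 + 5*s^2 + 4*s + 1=2*s^3 + 5*s^2 + 2*s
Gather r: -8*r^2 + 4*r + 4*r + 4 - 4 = -8*r^2 + 8*r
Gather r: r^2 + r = r^2 + r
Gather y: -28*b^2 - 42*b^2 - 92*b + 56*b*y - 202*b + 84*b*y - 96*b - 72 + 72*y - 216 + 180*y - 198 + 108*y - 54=-70*b^2 - 390*b + y*(140*b + 360) - 540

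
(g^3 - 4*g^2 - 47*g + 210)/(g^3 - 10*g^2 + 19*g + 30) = (g + 7)/(g + 1)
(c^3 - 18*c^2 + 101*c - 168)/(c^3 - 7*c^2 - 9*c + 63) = (c - 8)/(c + 3)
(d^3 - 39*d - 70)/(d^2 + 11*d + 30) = (d^2 - 5*d - 14)/(d + 6)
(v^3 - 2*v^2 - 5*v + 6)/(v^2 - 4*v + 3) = v + 2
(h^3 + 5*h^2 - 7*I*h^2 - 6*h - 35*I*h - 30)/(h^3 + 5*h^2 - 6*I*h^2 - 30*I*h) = (h - I)/h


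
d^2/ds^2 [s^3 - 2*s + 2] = 6*s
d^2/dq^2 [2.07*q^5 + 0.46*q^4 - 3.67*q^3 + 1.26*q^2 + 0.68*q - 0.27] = 41.4*q^3 + 5.52*q^2 - 22.02*q + 2.52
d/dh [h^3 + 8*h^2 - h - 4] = 3*h^2 + 16*h - 1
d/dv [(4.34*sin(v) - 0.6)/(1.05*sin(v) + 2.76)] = 12.6084*cos(v)/(1.05*sin(v) + 2.76)^2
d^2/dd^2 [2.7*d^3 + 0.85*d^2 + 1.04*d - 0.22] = 16.2*d + 1.7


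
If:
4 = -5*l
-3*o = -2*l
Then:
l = -4/5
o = -8/15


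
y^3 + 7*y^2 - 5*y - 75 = (y - 3)*(y + 5)^2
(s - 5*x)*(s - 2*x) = s^2 - 7*s*x + 10*x^2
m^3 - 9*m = m*(m - 3)*(m + 3)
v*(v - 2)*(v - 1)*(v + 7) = v^4 + 4*v^3 - 19*v^2 + 14*v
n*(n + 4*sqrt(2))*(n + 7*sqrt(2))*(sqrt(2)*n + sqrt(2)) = sqrt(2)*n^4 + sqrt(2)*n^3 + 22*n^3 + 22*n^2 + 56*sqrt(2)*n^2 + 56*sqrt(2)*n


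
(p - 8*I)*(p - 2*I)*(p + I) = p^3 - 9*I*p^2 - 6*p - 16*I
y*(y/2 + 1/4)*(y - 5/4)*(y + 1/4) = y^4/2 - y^3/4 - 13*y^2/32 - 5*y/64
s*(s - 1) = s^2 - s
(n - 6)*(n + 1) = n^2 - 5*n - 6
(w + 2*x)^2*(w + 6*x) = w^3 + 10*w^2*x + 28*w*x^2 + 24*x^3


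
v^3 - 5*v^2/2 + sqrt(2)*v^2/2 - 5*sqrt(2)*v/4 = v*(v - 5/2)*(v + sqrt(2)/2)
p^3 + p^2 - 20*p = p*(p - 4)*(p + 5)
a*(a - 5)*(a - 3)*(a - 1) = a^4 - 9*a^3 + 23*a^2 - 15*a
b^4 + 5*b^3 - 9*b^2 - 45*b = b*(b - 3)*(b + 3)*(b + 5)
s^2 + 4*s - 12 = (s - 2)*(s + 6)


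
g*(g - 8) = g^2 - 8*g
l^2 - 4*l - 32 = (l - 8)*(l + 4)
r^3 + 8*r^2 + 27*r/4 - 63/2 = (r - 3/2)*(r + 7/2)*(r + 6)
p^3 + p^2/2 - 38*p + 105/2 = (p - 5)*(p - 3/2)*(p + 7)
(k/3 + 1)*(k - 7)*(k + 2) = k^3/3 - 2*k^2/3 - 29*k/3 - 14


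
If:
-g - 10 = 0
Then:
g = -10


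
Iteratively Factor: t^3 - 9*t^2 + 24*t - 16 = (t - 1)*(t^2 - 8*t + 16) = (t - 4)*(t - 1)*(t - 4)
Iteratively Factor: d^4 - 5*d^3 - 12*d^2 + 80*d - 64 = (d - 1)*(d^3 - 4*d^2 - 16*d + 64) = (d - 4)*(d - 1)*(d^2 - 16) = (d - 4)*(d - 1)*(d + 4)*(d - 4)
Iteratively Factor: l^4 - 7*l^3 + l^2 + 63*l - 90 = (l - 2)*(l^3 - 5*l^2 - 9*l + 45) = (l - 3)*(l - 2)*(l^2 - 2*l - 15) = (l - 5)*(l - 3)*(l - 2)*(l + 3)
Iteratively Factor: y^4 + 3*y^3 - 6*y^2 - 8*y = (y + 4)*(y^3 - y^2 - 2*y) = y*(y + 4)*(y^2 - y - 2) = y*(y - 2)*(y + 4)*(y + 1)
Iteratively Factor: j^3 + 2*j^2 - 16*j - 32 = (j - 4)*(j^2 + 6*j + 8) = (j - 4)*(j + 2)*(j + 4)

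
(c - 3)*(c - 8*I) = c^2 - 3*c - 8*I*c + 24*I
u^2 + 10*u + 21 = (u + 3)*(u + 7)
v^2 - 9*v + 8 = (v - 8)*(v - 1)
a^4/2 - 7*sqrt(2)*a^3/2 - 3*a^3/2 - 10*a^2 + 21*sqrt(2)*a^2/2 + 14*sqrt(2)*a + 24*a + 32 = (a/2 + sqrt(2)/2)*(a - 4)*(a + 1)*(a - 8*sqrt(2))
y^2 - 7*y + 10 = (y - 5)*(y - 2)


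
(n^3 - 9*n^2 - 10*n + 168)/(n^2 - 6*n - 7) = (n^2 - 2*n - 24)/(n + 1)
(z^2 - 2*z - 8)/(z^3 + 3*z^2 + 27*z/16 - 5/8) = 16*(z - 4)/(16*z^2 + 16*z - 5)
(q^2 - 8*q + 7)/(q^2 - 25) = (q^2 - 8*q + 7)/(q^2 - 25)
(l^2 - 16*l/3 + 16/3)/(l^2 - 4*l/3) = (l - 4)/l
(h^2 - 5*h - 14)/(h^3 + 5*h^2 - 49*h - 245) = (h + 2)/(h^2 + 12*h + 35)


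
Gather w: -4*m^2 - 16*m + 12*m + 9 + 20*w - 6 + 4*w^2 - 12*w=-4*m^2 - 4*m + 4*w^2 + 8*w + 3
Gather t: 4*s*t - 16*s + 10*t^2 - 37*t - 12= -16*s + 10*t^2 + t*(4*s - 37) - 12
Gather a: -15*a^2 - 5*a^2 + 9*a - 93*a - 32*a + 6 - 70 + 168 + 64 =-20*a^2 - 116*a + 168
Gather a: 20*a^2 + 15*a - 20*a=20*a^2 - 5*a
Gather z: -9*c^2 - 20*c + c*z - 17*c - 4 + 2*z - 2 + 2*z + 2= -9*c^2 - 37*c + z*(c + 4) - 4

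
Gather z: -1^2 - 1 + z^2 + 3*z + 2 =z^2 + 3*z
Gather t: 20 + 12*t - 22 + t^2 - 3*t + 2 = t^2 + 9*t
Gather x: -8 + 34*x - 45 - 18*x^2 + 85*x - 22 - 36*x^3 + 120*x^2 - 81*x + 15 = -36*x^3 + 102*x^2 + 38*x - 60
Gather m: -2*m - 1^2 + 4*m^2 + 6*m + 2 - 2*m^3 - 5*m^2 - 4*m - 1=-2*m^3 - m^2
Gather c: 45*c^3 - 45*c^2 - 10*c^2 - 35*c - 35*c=45*c^3 - 55*c^2 - 70*c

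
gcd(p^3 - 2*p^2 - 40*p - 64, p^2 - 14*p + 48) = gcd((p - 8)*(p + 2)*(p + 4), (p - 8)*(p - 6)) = p - 8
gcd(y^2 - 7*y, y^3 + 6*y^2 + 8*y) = y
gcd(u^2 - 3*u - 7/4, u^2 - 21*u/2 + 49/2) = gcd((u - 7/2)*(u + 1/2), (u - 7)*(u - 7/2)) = u - 7/2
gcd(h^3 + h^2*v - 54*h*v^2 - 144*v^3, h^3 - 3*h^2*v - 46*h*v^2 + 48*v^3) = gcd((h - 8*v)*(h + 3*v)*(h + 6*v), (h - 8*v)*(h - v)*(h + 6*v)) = -h^2 + 2*h*v + 48*v^2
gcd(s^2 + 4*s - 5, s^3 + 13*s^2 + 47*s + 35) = s + 5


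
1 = 1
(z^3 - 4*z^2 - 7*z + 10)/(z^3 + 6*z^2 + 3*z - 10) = (z - 5)/(z + 5)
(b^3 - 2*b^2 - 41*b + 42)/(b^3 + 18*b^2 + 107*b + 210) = (b^2 - 8*b + 7)/(b^2 + 12*b + 35)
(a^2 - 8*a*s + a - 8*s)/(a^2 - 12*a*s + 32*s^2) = (-a - 1)/(-a + 4*s)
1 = 1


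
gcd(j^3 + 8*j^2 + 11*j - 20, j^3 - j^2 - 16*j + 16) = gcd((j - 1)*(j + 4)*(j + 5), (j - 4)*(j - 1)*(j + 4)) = j^2 + 3*j - 4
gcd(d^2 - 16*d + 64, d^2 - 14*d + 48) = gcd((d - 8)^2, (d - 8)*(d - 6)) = d - 8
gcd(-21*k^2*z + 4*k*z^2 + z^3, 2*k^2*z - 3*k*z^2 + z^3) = z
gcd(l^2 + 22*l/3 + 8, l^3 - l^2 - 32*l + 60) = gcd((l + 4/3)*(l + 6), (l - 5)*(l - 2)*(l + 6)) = l + 6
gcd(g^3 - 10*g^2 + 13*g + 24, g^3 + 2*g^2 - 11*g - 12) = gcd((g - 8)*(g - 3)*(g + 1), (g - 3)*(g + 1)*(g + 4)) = g^2 - 2*g - 3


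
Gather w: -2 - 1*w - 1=-w - 3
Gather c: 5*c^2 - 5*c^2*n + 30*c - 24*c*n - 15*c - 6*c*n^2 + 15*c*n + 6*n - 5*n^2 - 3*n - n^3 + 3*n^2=c^2*(5 - 5*n) + c*(-6*n^2 - 9*n + 15) - n^3 - 2*n^2 + 3*n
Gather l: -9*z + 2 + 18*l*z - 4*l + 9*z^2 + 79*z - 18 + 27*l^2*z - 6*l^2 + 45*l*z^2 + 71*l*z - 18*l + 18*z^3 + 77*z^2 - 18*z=l^2*(27*z - 6) + l*(45*z^2 + 89*z - 22) + 18*z^3 + 86*z^2 + 52*z - 16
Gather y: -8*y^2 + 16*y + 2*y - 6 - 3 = -8*y^2 + 18*y - 9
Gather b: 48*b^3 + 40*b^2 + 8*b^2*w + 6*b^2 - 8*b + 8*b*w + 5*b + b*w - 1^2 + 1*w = 48*b^3 + b^2*(8*w + 46) + b*(9*w - 3) + w - 1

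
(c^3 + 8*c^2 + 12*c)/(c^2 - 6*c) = (c^2 + 8*c + 12)/(c - 6)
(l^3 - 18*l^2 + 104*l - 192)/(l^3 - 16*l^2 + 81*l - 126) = (l^2 - 12*l + 32)/(l^2 - 10*l + 21)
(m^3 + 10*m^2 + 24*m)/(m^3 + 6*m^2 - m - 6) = m*(m + 4)/(m^2 - 1)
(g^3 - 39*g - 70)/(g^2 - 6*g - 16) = (g^2 - 2*g - 35)/(g - 8)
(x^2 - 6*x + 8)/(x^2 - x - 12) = (x - 2)/(x + 3)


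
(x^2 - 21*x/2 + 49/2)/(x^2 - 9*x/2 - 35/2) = (2*x - 7)/(2*x + 5)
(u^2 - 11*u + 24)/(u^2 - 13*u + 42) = (u^2 - 11*u + 24)/(u^2 - 13*u + 42)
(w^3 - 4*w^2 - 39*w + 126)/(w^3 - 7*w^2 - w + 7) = (w^2 + 3*w - 18)/(w^2 - 1)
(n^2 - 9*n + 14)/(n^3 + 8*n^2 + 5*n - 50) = (n - 7)/(n^2 + 10*n + 25)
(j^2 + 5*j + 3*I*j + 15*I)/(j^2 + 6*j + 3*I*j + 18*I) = (j + 5)/(j + 6)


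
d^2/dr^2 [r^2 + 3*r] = 2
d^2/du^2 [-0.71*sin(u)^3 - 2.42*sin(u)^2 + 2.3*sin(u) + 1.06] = -1.7675*sin(u) - 1.5975*sin(3*u) - 4.84*cos(2*u)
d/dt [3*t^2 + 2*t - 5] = 6*t + 2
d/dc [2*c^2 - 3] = 4*c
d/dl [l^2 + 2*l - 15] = 2*l + 2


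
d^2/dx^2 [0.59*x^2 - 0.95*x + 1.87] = 1.18000000000000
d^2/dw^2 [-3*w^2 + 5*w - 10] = -6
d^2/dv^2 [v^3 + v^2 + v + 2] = 6*v + 2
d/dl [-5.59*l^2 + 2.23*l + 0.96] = 2.23 - 11.18*l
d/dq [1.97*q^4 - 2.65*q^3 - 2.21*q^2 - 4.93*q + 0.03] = 7.88*q^3 - 7.95*q^2 - 4.42*q - 4.93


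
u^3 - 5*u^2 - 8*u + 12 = (u - 6)*(u - 1)*(u + 2)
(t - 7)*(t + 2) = t^2 - 5*t - 14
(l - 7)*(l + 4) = l^2 - 3*l - 28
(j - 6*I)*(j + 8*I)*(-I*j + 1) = -I*j^3 + 3*j^2 - 46*I*j + 48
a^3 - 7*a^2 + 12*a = a*(a - 4)*(a - 3)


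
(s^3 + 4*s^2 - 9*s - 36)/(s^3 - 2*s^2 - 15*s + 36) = (s + 3)/(s - 3)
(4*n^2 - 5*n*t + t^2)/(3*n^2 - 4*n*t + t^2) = (-4*n + t)/(-3*n + t)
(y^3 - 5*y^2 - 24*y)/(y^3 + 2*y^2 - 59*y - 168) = y/(y + 7)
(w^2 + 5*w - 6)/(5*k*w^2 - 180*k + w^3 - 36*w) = (w - 1)/(5*k*w - 30*k + w^2 - 6*w)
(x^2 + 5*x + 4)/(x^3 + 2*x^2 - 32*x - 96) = (x + 1)/(x^2 - 2*x - 24)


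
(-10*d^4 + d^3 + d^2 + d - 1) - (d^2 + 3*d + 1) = -10*d^4 + d^3 - 2*d - 2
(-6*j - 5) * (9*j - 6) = -54*j^2 - 9*j + 30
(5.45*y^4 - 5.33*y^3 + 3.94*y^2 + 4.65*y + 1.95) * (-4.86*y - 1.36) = -26.487*y^5 + 18.4918*y^4 - 11.8996*y^3 - 27.9574*y^2 - 15.801*y - 2.652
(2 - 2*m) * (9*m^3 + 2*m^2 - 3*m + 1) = -18*m^4 + 14*m^3 + 10*m^2 - 8*m + 2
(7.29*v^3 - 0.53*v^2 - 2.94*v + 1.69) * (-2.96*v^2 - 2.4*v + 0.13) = -21.5784*v^5 - 15.9272*v^4 + 10.9221*v^3 + 1.9847*v^2 - 4.4382*v + 0.2197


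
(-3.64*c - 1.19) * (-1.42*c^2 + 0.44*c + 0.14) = 5.1688*c^3 + 0.0881999999999996*c^2 - 1.0332*c - 0.1666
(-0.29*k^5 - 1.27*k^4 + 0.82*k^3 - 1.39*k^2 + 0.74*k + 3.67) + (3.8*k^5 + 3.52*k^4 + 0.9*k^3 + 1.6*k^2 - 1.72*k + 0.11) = 3.51*k^5 + 2.25*k^4 + 1.72*k^3 + 0.21*k^2 - 0.98*k + 3.78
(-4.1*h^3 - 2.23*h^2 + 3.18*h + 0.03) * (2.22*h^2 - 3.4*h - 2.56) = -9.102*h^5 + 8.9894*h^4 + 25.1376*h^3 - 5.0366*h^2 - 8.2428*h - 0.0768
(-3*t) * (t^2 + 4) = -3*t^3 - 12*t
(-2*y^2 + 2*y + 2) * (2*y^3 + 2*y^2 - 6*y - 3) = -4*y^5 + 20*y^3 - 2*y^2 - 18*y - 6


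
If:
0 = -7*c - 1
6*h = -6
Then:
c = -1/7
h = -1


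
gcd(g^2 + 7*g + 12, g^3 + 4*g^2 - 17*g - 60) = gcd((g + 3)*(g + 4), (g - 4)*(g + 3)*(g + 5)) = g + 3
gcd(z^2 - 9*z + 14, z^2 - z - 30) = 1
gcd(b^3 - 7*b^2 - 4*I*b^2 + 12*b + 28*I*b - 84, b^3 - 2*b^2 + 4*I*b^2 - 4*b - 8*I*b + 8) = b + 2*I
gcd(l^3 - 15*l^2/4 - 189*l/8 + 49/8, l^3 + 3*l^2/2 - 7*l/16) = l - 1/4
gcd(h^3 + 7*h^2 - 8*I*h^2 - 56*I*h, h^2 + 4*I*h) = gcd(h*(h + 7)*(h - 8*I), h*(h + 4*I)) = h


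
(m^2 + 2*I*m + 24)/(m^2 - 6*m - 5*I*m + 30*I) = (m^2 + 2*I*m + 24)/(m^2 - 6*m - 5*I*m + 30*I)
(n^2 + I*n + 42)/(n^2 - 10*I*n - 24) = (n + 7*I)/(n - 4*I)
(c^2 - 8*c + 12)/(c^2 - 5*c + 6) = (c - 6)/(c - 3)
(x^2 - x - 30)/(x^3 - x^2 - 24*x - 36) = (x + 5)/(x^2 + 5*x + 6)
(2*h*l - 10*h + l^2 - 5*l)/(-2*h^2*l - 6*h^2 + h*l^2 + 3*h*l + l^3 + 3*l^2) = (5 - l)/(h*l + 3*h - l^2 - 3*l)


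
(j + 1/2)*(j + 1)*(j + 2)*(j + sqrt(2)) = j^4 + sqrt(2)*j^3 + 7*j^3/2 + 7*j^2/2 + 7*sqrt(2)*j^2/2 + j + 7*sqrt(2)*j/2 + sqrt(2)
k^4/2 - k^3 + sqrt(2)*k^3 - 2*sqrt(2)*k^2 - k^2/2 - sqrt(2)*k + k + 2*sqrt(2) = (k/2 + sqrt(2))*(k - 2)*(k - 1)*(k + 1)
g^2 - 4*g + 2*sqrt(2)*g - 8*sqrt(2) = (g - 4)*(g + 2*sqrt(2))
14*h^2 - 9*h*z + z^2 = (-7*h + z)*(-2*h + z)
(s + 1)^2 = s^2 + 2*s + 1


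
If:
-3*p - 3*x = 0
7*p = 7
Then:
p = 1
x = -1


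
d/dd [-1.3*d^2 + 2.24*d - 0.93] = 2.24 - 2.6*d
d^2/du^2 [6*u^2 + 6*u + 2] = 12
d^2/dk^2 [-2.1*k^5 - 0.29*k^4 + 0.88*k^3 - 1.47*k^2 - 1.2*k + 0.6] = -42.0*k^3 - 3.48*k^2 + 5.28*k - 2.94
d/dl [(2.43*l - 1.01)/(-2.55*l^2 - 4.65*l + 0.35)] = (6.1965*l^2 - 5.151*l - 3.846)/(6.5025*l^4 + 23.715*l^3 + 19.8375*l^2 - 3.255*l + 0.1225)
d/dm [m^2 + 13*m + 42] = 2*m + 13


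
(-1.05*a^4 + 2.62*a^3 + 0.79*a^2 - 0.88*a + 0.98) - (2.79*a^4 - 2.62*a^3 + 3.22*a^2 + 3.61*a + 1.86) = -3.84*a^4 + 5.24*a^3 - 2.43*a^2 - 4.49*a - 0.88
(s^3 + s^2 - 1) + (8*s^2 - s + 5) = s^3 + 9*s^2 - s + 4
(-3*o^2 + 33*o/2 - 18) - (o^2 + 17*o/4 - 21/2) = -4*o^2 + 49*o/4 - 15/2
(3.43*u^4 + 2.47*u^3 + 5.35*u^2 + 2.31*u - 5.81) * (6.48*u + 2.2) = 22.2264*u^5 + 23.5516*u^4 + 40.102*u^3 + 26.7388*u^2 - 32.5668*u - 12.782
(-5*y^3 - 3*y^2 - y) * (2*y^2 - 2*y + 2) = -10*y^5 + 4*y^4 - 6*y^3 - 4*y^2 - 2*y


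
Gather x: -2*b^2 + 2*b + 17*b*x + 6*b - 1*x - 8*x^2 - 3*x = -2*b^2 + 8*b - 8*x^2 + x*(17*b - 4)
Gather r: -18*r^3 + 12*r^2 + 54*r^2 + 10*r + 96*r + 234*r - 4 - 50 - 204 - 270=-18*r^3 + 66*r^2 + 340*r - 528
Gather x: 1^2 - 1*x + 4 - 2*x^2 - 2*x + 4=-2*x^2 - 3*x + 9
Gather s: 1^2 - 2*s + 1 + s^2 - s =s^2 - 3*s + 2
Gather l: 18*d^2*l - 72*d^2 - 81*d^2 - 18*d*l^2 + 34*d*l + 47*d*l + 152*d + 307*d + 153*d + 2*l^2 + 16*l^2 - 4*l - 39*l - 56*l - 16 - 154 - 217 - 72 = -153*d^2 + 612*d + l^2*(18 - 18*d) + l*(18*d^2 + 81*d - 99) - 459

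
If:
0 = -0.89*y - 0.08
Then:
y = -0.09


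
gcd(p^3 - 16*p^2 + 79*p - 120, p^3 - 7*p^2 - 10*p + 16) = p - 8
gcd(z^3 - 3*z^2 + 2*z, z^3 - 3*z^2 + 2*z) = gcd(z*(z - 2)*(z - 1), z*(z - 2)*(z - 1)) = z^3 - 3*z^2 + 2*z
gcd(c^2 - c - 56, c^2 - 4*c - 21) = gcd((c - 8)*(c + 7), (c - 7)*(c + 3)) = 1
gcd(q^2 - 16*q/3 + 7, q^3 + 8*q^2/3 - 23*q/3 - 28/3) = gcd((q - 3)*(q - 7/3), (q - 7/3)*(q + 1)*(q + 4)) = q - 7/3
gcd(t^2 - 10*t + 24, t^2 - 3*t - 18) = t - 6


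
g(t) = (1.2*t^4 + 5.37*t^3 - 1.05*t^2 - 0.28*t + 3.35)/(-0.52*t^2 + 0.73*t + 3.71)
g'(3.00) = 597.43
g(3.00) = 192.83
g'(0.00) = -0.25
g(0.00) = 0.90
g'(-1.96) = 903.28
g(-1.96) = -81.18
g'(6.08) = -21.88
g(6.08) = -253.71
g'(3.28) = 3951.18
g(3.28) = 626.47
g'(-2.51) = 46.21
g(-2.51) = 28.50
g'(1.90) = 33.15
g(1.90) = 15.99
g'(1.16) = 7.25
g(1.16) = 3.15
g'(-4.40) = 10.56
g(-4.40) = 2.45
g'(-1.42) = 20.61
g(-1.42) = -5.46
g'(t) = (1.04*t - 0.73)*(1.2*t^4 + 5.37*t^3 - 1.05*t^2 - 0.28*t + 3.35)/(-0.52*t^2 + 0.73*t + 3.71)^2 + (4.8*t^3 + 16.11*t^2 - 2.1*t - 0.28)/(-0.52*t^2 + 0.73*t + 3.71) = (-1.248*t^5 - 0.164400000000001*t^4 + 25.6482*t^3 + 58.856*t^2 - 4.307*t - 3.4843)/(0.2704*t^4 - 0.7592*t^3 - 3.3255*t^2 + 5.4166*t + 13.7641)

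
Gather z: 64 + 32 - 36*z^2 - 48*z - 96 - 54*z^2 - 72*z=-90*z^2 - 120*z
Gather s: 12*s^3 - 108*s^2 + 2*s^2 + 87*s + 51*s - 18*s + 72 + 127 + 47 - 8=12*s^3 - 106*s^2 + 120*s + 238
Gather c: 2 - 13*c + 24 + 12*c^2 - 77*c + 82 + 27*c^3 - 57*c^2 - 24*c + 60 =27*c^3 - 45*c^2 - 114*c + 168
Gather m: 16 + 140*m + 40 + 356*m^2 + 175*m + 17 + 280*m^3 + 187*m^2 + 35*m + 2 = 280*m^3 + 543*m^2 + 350*m + 75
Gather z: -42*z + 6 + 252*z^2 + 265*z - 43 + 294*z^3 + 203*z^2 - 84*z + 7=294*z^3 + 455*z^2 + 139*z - 30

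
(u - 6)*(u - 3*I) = u^2 - 6*u - 3*I*u + 18*I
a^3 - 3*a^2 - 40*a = a*(a - 8)*(a + 5)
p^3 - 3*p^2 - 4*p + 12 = (p - 3)*(p - 2)*(p + 2)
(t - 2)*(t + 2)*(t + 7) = t^3 + 7*t^2 - 4*t - 28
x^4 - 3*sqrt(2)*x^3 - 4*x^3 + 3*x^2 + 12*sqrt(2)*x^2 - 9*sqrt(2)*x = x*(x - 3)*(x - 1)*(x - 3*sqrt(2))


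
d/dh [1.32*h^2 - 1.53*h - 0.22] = 2.64*h - 1.53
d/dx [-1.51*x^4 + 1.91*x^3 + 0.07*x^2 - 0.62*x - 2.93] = -6.04*x^3 + 5.73*x^2 + 0.14*x - 0.62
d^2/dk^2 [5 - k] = 0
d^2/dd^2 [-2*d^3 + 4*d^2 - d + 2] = 8 - 12*d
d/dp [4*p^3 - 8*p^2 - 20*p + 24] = 12*p^2 - 16*p - 20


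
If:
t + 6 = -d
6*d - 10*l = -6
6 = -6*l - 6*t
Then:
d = -11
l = -6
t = 5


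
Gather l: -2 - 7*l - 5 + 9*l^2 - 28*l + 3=9*l^2 - 35*l - 4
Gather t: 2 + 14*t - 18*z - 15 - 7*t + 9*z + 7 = 7*t - 9*z - 6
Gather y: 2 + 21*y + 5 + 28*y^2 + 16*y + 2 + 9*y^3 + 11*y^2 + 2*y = 9*y^3 + 39*y^2 + 39*y + 9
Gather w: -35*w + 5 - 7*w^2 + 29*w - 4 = -7*w^2 - 6*w + 1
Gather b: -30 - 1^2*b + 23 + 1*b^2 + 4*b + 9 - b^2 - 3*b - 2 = 0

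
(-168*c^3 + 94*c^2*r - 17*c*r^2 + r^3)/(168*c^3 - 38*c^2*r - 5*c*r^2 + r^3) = (-6*c + r)/(6*c + r)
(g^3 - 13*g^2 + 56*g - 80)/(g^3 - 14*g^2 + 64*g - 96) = (g - 5)/(g - 6)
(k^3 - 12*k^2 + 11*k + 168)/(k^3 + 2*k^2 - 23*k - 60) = (k^2 - 15*k + 56)/(k^2 - k - 20)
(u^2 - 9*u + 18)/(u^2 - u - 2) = (-u^2 + 9*u - 18)/(-u^2 + u + 2)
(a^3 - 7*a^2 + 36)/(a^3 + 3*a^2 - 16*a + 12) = (a^3 - 7*a^2 + 36)/(a^3 + 3*a^2 - 16*a + 12)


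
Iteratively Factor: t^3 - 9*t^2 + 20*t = (t - 5)*(t^2 - 4*t) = (t - 5)*(t - 4)*(t)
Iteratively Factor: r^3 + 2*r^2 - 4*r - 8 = (r - 2)*(r^2 + 4*r + 4) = (r - 2)*(r + 2)*(r + 2)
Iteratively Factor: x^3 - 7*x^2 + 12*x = (x)*(x^2 - 7*x + 12) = x*(x - 3)*(x - 4)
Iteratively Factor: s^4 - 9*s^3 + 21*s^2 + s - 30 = (s - 5)*(s^3 - 4*s^2 + s + 6) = (s - 5)*(s - 3)*(s^2 - s - 2) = (s - 5)*(s - 3)*(s + 1)*(s - 2)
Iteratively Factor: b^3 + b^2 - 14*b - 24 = (b + 2)*(b^2 - b - 12) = (b - 4)*(b + 2)*(b + 3)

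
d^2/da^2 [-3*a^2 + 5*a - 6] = -6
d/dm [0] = 0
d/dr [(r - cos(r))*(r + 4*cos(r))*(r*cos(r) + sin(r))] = -r^3*sin(r) - 3*r^2*sin(2*r) + 4*r^2*cos(r) + 5*r*sin(r) + 3*r*sin(3*r) + 6*r*cos(2*r) + 3*r + 3*sin(2*r)/2 - 4*cos(r) - 4*cos(3*r)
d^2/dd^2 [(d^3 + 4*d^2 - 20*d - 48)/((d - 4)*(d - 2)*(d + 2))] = 16/(d^3 - 6*d^2 + 12*d - 8)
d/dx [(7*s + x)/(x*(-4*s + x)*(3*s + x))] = 2*(42*s^3 + 7*s^2*x - 10*s*x^2 - x^3)/(x^2*(144*s^4 + 24*s^3*x - 23*s^2*x^2 - 2*s*x^3 + x^4))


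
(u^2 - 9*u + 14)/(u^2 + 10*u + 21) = (u^2 - 9*u + 14)/(u^2 + 10*u + 21)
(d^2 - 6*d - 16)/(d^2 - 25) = (d^2 - 6*d - 16)/(d^2 - 25)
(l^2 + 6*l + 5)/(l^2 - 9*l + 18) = (l^2 + 6*l + 5)/(l^2 - 9*l + 18)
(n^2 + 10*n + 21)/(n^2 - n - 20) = (n^2 + 10*n + 21)/(n^2 - n - 20)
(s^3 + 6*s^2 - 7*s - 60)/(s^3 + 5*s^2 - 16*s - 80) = (s - 3)/(s - 4)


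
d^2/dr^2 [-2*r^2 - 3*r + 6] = -4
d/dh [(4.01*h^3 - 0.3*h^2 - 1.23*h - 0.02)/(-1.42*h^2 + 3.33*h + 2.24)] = (-5.6942*h^4 + 26.7066*h^3 + 24.2016*h^2 - 1.4008*h - 2.6886)/(2.0164*h^4 - 9.4572*h^3 + 4.7273*h^2 + 14.9184*h + 5.0176)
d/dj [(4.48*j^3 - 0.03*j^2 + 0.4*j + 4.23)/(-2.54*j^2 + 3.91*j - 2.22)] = (-11.3792*j^4 + 35.0336*j^3 - 28.9381*j^2 + 21.6216*j - 17.4273)/(6.4516*j^4 - 19.8628*j^3 + 26.5657*j^2 - 17.3604*j + 4.9284)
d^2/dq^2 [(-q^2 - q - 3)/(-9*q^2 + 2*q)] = 6*(33*q^3 + 243*q^2 - 54*q + 4)/(q^3*(729*q^3 - 486*q^2 + 108*q - 8))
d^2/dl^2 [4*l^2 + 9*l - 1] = 8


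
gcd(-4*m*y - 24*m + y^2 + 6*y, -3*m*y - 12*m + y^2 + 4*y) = 1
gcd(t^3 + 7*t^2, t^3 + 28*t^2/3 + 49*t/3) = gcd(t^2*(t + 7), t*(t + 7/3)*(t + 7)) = t^2 + 7*t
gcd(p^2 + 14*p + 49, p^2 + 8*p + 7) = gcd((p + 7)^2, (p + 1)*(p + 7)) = p + 7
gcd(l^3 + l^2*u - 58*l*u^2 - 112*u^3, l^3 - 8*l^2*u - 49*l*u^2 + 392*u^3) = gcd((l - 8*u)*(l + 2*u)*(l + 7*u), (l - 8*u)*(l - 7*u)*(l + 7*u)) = -l^2 + l*u + 56*u^2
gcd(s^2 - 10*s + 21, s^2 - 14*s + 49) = s - 7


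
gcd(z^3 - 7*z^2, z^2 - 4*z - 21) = z - 7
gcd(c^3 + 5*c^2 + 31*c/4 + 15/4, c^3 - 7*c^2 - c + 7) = c + 1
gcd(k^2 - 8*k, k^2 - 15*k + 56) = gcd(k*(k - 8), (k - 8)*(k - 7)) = k - 8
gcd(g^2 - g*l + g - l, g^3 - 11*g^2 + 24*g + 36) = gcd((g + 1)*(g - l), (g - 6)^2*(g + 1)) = g + 1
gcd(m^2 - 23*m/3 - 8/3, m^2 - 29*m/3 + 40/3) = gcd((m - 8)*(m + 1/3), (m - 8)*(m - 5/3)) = m - 8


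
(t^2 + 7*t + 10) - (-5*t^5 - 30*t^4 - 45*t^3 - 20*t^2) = 5*t^5 + 30*t^4 + 45*t^3 + 21*t^2 + 7*t + 10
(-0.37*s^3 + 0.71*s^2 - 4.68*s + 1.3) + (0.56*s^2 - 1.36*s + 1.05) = -0.37*s^3 + 1.27*s^2 - 6.04*s + 2.35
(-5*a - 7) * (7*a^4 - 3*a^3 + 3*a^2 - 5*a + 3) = -35*a^5 - 34*a^4 + 6*a^3 + 4*a^2 + 20*a - 21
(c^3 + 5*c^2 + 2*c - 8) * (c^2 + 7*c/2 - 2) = c^5 + 17*c^4/2 + 35*c^3/2 - 11*c^2 - 32*c + 16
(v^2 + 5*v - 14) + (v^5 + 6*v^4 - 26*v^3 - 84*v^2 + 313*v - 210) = v^5 + 6*v^4 - 26*v^3 - 83*v^2 + 318*v - 224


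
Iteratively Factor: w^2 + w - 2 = (w - 1)*(w + 2)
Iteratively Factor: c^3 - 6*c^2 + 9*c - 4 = (c - 1)*(c^2 - 5*c + 4) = (c - 1)^2*(c - 4)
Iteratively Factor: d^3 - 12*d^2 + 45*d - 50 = (d - 2)*(d^2 - 10*d + 25) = (d - 5)*(d - 2)*(d - 5)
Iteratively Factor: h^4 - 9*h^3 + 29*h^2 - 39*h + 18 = (h - 2)*(h^3 - 7*h^2 + 15*h - 9) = (h - 3)*(h - 2)*(h^2 - 4*h + 3) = (h - 3)^2*(h - 2)*(h - 1)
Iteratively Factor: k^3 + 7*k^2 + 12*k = (k + 3)*(k^2 + 4*k) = (k + 3)*(k + 4)*(k)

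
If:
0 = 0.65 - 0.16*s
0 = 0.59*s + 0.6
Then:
No Solution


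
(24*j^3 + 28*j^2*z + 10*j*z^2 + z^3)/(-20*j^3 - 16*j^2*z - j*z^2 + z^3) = (6*j + z)/(-5*j + z)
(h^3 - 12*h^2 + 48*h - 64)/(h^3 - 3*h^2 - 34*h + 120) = (h^2 - 8*h + 16)/(h^2 + h - 30)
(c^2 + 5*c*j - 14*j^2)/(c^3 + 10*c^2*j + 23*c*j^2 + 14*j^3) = (c - 2*j)/(c^2 + 3*c*j + 2*j^2)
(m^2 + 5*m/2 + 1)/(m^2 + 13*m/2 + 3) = (m + 2)/(m + 6)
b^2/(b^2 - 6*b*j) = b/(b - 6*j)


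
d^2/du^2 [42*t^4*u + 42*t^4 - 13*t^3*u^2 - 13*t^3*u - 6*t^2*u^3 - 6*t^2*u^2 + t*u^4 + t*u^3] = 2*t*(-13*t^2 - 18*t*u - 6*t + 6*u^2 + 3*u)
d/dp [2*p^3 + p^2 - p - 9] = 6*p^2 + 2*p - 1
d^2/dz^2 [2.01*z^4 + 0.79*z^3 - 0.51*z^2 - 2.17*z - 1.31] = 24.12*z^2 + 4.74*z - 1.02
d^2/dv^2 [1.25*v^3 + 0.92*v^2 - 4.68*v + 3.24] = 7.5*v + 1.84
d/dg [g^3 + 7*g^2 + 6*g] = 3*g^2 + 14*g + 6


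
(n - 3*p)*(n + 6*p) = n^2 + 3*n*p - 18*p^2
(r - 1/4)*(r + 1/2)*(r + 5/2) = r^3 + 11*r^2/4 + r/2 - 5/16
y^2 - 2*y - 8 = (y - 4)*(y + 2)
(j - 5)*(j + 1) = j^2 - 4*j - 5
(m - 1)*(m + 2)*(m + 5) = m^3 + 6*m^2 + 3*m - 10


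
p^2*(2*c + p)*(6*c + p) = 12*c^2*p^2 + 8*c*p^3 + p^4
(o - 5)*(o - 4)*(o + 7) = o^3 - 2*o^2 - 43*o + 140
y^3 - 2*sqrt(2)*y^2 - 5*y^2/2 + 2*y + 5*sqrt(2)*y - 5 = (y - 5/2)*(y - sqrt(2))^2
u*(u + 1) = u^2 + u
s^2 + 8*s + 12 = (s + 2)*(s + 6)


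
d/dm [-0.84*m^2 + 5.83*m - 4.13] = 5.83 - 1.68*m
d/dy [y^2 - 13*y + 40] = 2*y - 13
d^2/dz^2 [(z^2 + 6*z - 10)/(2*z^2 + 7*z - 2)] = 4*(5*z^3 - 54*z^2 - 174*z - 221)/(8*z^6 + 84*z^5 + 270*z^4 + 175*z^3 - 270*z^2 + 84*z - 8)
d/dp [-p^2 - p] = -2*p - 1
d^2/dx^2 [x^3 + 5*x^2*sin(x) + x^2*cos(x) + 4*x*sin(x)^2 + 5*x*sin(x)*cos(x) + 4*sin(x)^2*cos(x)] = -5*x^2*sin(x) - x^2*cos(x) - 4*x*sin(x) - 10*x*sin(2*x) + 20*x*cos(x) + 8*x*cos(2*x) + 6*x + 8*sin(2*x) + 10*sqrt(2)*sin(x + pi/4) - 9*cos(x) + 10*cos(2*x) + 9*cos(3*x)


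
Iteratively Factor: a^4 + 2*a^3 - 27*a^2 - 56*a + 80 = (a + 4)*(a^3 - 2*a^2 - 19*a + 20) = (a - 1)*(a + 4)*(a^2 - a - 20) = (a - 1)*(a + 4)^2*(a - 5)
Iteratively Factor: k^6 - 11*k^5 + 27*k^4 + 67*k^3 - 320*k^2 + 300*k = (k + 3)*(k^5 - 14*k^4 + 69*k^3 - 140*k^2 + 100*k) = k*(k + 3)*(k^4 - 14*k^3 + 69*k^2 - 140*k + 100) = k*(k - 5)*(k + 3)*(k^3 - 9*k^2 + 24*k - 20) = k*(k - 5)^2*(k + 3)*(k^2 - 4*k + 4) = k*(k - 5)^2*(k - 2)*(k + 3)*(k - 2)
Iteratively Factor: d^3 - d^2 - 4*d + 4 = (d - 1)*(d^2 - 4) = (d - 2)*(d - 1)*(d + 2)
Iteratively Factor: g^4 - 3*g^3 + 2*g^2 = (g - 1)*(g^3 - 2*g^2) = g*(g - 1)*(g^2 - 2*g) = g^2*(g - 1)*(g - 2)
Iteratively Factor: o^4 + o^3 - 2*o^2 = (o)*(o^3 + o^2 - 2*o) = o*(o + 2)*(o^2 - o) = o^2*(o + 2)*(o - 1)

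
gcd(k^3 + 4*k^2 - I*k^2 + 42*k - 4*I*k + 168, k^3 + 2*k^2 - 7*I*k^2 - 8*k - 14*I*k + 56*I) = k^2 + k*(4 - 7*I) - 28*I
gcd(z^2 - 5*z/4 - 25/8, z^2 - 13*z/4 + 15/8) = z - 5/2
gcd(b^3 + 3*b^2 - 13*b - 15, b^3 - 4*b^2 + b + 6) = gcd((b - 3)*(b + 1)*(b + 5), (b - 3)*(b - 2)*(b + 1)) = b^2 - 2*b - 3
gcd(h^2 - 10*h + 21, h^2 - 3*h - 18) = 1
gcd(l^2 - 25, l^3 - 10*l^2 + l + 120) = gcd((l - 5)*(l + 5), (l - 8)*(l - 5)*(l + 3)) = l - 5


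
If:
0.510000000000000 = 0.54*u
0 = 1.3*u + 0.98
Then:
No Solution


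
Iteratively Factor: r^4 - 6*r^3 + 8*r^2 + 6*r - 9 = (r - 3)*(r^3 - 3*r^2 - r + 3) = (r - 3)^2*(r^2 - 1) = (r - 3)^2*(r - 1)*(r + 1)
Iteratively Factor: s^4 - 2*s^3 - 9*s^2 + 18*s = (s - 3)*(s^3 + s^2 - 6*s) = (s - 3)*(s - 2)*(s^2 + 3*s) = s*(s - 3)*(s - 2)*(s + 3)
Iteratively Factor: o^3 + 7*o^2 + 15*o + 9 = (o + 3)*(o^2 + 4*o + 3) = (o + 1)*(o + 3)*(o + 3)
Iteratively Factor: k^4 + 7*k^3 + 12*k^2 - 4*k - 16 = (k + 2)*(k^3 + 5*k^2 + 2*k - 8) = (k - 1)*(k + 2)*(k^2 + 6*k + 8) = (k - 1)*(k + 2)^2*(k + 4)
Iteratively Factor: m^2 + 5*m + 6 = (m + 3)*(m + 2)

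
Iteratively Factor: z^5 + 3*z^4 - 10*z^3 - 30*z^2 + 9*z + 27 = (z - 1)*(z^4 + 4*z^3 - 6*z^2 - 36*z - 27) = (z - 3)*(z - 1)*(z^3 + 7*z^2 + 15*z + 9) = (z - 3)*(z - 1)*(z + 3)*(z^2 + 4*z + 3) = (z - 3)*(z - 1)*(z + 3)^2*(z + 1)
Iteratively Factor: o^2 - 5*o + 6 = (o - 3)*(o - 2)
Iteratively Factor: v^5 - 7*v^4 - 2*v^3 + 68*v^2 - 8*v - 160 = (v - 4)*(v^4 - 3*v^3 - 14*v^2 + 12*v + 40) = (v - 5)*(v - 4)*(v^3 + 2*v^2 - 4*v - 8) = (v - 5)*(v - 4)*(v - 2)*(v^2 + 4*v + 4) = (v - 5)*(v - 4)*(v - 2)*(v + 2)*(v + 2)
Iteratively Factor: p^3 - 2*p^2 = (p)*(p^2 - 2*p) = p*(p - 2)*(p)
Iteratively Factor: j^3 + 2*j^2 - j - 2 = (j + 1)*(j^2 + j - 2) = (j + 1)*(j + 2)*(j - 1)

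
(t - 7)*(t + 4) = t^2 - 3*t - 28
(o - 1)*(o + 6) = o^2 + 5*o - 6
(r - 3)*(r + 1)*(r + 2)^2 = r^4 + 2*r^3 - 7*r^2 - 20*r - 12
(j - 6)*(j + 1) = j^2 - 5*j - 6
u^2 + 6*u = u*(u + 6)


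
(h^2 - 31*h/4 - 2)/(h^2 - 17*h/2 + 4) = (4*h + 1)/(2*(2*h - 1))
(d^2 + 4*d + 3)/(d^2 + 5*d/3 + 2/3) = 3*(d + 3)/(3*d + 2)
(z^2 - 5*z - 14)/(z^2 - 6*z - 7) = (z + 2)/(z + 1)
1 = 1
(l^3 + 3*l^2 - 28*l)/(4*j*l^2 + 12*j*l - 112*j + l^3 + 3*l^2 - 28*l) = l/(4*j + l)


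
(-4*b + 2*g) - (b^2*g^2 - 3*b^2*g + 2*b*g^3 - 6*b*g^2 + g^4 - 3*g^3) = -b^2*g^2 + 3*b^2*g - 2*b*g^3 + 6*b*g^2 - 4*b - g^4 + 3*g^3 + 2*g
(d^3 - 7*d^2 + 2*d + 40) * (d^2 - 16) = d^5 - 7*d^4 - 14*d^3 + 152*d^2 - 32*d - 640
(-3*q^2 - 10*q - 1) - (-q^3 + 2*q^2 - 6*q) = q^3 - 5*q^2 - 4*q - 1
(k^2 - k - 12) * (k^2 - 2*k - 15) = k^4 - 3*k^3 - 25*k^2 + 39*k + 180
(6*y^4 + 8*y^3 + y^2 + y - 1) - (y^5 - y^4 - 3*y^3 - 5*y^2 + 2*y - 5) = -y^5 + 7*y^4 + 11*y^3 + 6*y^2 - y + 4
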